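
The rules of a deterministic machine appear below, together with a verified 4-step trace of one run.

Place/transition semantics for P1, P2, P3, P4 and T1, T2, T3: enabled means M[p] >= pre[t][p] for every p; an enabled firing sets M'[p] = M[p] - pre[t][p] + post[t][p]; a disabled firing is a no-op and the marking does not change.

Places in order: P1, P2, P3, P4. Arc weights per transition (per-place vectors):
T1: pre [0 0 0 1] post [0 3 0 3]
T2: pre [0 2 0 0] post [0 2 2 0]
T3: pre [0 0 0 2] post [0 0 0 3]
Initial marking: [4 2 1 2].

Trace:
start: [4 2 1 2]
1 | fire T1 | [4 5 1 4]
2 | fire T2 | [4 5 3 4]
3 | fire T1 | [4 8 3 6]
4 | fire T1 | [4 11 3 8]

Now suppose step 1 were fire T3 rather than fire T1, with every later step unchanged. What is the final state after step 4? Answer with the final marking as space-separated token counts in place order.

4 8 3 7

(re-executing from step 1 with the substitution; state before step 1: [4 2 1 2])
1 | fire T3 | [4 2 1 3]
2 | fire T2 | [4 2 3 3]
3 | fire T1 | [4 5 3 5]
4 | fire T1 | [4 8 3 7]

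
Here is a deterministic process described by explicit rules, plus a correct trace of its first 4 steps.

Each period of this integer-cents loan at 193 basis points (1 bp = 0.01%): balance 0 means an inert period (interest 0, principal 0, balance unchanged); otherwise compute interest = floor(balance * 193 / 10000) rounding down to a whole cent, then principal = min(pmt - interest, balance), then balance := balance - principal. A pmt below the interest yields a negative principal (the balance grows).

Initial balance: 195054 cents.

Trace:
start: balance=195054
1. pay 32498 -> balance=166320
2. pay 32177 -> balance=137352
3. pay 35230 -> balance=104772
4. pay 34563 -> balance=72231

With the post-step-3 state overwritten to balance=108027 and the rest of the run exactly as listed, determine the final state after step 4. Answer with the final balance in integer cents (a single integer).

state after step 3 := balance=108027
4. pay 34563 -> balance=75548

75548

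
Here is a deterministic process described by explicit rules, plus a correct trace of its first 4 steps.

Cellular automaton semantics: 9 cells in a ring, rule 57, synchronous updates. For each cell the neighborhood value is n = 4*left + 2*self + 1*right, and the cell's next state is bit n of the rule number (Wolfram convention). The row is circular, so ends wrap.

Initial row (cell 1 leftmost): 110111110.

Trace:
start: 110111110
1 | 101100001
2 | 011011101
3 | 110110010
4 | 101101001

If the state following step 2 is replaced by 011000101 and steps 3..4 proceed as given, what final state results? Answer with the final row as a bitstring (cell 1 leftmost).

state after step 2 := 011000101
3 | 110110010
4 | 101101001

101101001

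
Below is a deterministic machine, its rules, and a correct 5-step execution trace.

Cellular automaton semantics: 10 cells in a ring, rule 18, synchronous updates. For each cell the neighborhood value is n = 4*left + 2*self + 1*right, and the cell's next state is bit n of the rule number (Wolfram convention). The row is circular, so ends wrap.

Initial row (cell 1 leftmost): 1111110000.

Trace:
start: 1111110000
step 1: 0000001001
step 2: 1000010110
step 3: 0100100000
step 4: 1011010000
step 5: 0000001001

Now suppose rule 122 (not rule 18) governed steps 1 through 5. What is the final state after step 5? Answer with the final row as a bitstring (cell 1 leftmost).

1111111001

(re-executing steps 1..5 under rule 122; state before step 1: 1111110000)
step 1: 1000011001
step 2: 1100111111
step 3: 0111100000
step 4: 1100110000
step 5: 1111111001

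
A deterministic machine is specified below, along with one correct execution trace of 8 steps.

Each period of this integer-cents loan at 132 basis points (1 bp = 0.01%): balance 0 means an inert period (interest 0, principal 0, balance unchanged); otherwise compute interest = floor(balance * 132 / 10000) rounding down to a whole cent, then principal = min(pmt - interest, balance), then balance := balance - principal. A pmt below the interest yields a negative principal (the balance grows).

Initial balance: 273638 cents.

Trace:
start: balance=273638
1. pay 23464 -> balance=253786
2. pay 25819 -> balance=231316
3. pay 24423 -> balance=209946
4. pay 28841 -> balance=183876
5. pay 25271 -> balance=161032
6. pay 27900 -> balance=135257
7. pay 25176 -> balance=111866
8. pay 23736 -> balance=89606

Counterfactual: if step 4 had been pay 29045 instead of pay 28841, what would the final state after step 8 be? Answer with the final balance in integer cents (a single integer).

(re-executing from step 4 with the substitution; state before step 4: balance=209946)
4. pay 29045 -> balance=183672
5. pay 25271 -> balance=160825
6. pay 27900 -> balance=135047
7. pay 25176 -> balance=111653
8. pay 23736 -> balance=89390

89390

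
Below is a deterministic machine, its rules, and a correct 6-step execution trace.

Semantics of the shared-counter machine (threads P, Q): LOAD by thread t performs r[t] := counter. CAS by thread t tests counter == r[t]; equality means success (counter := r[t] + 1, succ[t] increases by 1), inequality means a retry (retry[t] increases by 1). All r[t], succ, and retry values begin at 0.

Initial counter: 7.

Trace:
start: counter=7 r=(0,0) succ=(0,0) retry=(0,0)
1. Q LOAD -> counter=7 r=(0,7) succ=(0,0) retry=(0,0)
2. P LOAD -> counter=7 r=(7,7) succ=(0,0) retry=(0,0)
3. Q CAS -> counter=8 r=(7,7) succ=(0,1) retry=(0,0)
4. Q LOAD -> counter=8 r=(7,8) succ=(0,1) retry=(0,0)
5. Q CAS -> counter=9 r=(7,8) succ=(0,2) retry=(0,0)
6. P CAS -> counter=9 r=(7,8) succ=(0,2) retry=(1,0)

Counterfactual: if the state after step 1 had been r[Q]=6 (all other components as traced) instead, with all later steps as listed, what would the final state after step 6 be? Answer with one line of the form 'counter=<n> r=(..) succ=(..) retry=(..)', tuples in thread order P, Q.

counter=8 r=(7,7) succ=(0,1) retry=(1,1)

state after step 1 := counter=7 r=(0,6) succ=(0,0) retry=(0,0)
2. P LOAD -> counter=7 r=(7,6) succ=(0,0) retry=(0,0)
3. Q CAS -> counter=7 r=(7,6) succ=(0,0) retry=(0,1)
4. Q LOAD -> counter=7 r=(7,7) succ=(0,0) retry=(0,1)
5. Q CAS -> counter=8 r=(7,7) succ=(0,1) retry=(0,1)
6. P CAS -> counter=8 r=(7,7) succ=(0,1) retry=(1,1)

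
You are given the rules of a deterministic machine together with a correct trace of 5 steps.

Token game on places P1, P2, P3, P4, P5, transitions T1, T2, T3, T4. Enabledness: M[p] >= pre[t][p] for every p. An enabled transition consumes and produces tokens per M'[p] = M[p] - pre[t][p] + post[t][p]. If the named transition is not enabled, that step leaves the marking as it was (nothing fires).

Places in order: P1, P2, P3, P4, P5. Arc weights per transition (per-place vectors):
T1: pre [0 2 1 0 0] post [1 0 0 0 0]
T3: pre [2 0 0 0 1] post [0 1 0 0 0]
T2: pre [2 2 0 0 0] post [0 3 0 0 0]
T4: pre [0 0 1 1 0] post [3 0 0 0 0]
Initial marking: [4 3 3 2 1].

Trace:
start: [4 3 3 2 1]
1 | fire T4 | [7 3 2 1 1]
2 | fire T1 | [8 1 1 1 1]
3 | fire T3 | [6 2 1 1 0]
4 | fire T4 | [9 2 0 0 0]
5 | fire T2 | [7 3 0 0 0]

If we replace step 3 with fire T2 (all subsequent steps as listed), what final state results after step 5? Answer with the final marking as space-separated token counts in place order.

11 1 0 0 1

(re-executing from step 3 with the substitution; state before step 3: [8 1 1 1 1])
3 | fire T2 | [8 1 1 1 1]
4 | fire T4 | [11 1 0 0 1]
5 | fire T2 | [11 1 0 0 1]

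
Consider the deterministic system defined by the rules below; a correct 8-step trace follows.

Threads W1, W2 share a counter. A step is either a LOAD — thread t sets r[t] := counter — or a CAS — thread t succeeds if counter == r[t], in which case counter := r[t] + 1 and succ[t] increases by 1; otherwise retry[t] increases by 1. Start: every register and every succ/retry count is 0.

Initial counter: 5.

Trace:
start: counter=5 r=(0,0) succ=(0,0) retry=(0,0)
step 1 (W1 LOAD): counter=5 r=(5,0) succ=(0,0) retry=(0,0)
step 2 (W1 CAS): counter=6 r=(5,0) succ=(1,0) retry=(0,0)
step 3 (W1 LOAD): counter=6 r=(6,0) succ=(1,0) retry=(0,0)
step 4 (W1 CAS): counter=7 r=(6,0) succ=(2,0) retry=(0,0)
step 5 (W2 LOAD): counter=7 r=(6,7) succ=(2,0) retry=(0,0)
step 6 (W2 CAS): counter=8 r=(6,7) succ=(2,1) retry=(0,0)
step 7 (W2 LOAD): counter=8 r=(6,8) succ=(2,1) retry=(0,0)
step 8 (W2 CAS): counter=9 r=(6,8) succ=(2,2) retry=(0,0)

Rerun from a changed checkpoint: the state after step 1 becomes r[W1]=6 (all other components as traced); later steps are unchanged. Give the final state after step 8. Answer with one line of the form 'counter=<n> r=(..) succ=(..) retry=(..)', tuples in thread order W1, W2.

counter=8 r=(5,7) succ=(1,2) retry=(1,0)

state after step 1 := counter=5 r=(6,0) succ=(0,0) retry=(0,0)
step 2 (W1 CAS): counter=5 r=(6,0) succ=(0,0) retry=(1,0)
step 3 (W1 LOAD): counter=5 r=(5,0) succ=(0,0) retry=(1,0)
step 4 (W1 CAS): counter=6 r=(5,0) succ=(1,0) retry=(1,0)
step 5 (W2 LOAD): counter=6 r=(5,6) succ=(1,0) retry=(1,0)
step 6 (W2 CAS): counter=7 r=(5,6) succ=(1,1) retry=(1,0)
step 7 (W2 LOAD): counter=7 r=(5,7) succ=(1,1) retry=(1,0)
step 8 (W2 CAS): counter=8 r=(5,7) succ=(1,2) retry=(1,0)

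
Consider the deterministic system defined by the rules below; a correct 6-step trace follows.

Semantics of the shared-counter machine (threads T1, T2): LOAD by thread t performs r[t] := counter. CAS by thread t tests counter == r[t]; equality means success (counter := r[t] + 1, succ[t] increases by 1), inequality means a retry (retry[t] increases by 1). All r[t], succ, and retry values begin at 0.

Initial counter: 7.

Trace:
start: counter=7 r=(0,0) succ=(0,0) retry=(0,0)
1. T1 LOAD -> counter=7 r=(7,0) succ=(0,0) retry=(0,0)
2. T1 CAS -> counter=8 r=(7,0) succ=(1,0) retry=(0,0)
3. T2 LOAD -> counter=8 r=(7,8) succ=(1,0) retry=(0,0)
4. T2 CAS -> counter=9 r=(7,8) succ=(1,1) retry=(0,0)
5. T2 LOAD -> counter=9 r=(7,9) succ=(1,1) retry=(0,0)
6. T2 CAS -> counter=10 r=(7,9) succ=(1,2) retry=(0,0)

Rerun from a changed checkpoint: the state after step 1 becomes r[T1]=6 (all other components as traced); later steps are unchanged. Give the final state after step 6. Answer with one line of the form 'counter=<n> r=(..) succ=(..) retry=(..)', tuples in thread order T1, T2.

state after step 1 := counter=7 r=(6,0) succ=(0,0) retry=(0,0)
2. T1 CAS -> counter=7 r=(6,0) succ=(0,0) retry=(1,0)
3. T2 LOAD -> counter=7 r=(6,7) succ=(0,0) retry=(1,0)
4. T2 CAS -> counter=8 r=(6,7) succ=(0,1) retry=(1,0)
5. T2 LOAD -> counter=8 r=(6,8) succ=(0,1) retry=(1,0)
6. T2 CAS -> counter=9 r=(6,8) succ=(0,2) retry=(1,0)

counter=9 r=(6,8) succ=(0,2) retry=(1,0)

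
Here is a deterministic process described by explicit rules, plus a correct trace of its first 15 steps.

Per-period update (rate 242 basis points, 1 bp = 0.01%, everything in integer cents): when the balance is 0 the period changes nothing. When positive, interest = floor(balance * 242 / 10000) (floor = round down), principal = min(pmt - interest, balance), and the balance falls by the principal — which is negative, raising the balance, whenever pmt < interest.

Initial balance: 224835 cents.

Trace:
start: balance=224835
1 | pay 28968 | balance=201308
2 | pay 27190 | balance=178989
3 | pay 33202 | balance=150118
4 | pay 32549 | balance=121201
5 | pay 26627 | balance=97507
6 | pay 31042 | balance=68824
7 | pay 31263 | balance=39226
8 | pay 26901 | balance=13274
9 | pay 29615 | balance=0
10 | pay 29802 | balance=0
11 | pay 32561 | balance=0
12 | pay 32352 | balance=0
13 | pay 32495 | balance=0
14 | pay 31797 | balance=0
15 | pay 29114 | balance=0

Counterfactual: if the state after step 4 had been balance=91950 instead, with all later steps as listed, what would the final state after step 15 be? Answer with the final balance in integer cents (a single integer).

state after step 4 := balance=91950
5 | pay 26627 | balance=67548
6 | pay 31042 | balance=38140
7 | pay 31263 | balance=7799
8 | pay 26901 | balance=0
9 | pay 29615 | balance=0
10 | pay 29802 | balance=0
11 | pay 32561 | balance=0
12 | pay 32352 | balance=0
13 | pay 32495 | balance=0
14 | pay 31797 | balance=0
15 | pay 29114 | balance=0

0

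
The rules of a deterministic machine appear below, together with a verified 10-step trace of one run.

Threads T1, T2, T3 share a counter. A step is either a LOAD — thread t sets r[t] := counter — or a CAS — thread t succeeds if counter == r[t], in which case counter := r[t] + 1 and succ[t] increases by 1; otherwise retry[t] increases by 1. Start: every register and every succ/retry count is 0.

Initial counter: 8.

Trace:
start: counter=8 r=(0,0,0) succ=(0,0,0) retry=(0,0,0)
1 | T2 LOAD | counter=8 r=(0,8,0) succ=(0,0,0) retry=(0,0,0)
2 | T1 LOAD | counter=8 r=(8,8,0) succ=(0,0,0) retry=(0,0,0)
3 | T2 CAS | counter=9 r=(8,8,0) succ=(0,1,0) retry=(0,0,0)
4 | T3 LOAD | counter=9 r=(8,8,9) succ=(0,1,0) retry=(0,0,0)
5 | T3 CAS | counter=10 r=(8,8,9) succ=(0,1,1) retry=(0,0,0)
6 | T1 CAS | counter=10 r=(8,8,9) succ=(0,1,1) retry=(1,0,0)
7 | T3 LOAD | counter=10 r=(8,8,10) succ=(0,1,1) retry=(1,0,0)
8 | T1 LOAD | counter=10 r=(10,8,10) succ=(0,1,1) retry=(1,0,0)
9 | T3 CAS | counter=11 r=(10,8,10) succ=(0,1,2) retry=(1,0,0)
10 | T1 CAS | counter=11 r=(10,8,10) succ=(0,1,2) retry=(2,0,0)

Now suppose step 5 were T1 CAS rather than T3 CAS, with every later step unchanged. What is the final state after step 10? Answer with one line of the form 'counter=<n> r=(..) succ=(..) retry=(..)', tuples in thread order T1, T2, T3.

(re-executing from step 5 with the substitution; state before step 5: counter=9 r=(8,8,9) succ=(0,1,0) retry=(0,0,0))
5 | T1 CAS | counter=9 r=(8,8,9) succ=(0,1,0) retry=(1,0,0)
6 | T1 CAS | counter=9 r=(8,8,9) succ=(0,1,0) retry=(2,0,0)
7 | T3 LOAD | counter=9 r=(8,8,9) succ=(0,1,0) retry=(2,0,0)
8 | T1 LOAD | counter=9 r=(9,8,9) succ=(0,1,0) retry=(2,0,0)
9 | T3 CAS | counter=10 r=(9,8,9) succ=(0,1,1) retry=(2,0,0)
10 | T1 CAS | counter=10 r=(9,8,9) succ=(0,1,1) retry=(3,0,0)

counter=10 r=(9,8,9) succ=(0,1,1) retry=(3,0,0)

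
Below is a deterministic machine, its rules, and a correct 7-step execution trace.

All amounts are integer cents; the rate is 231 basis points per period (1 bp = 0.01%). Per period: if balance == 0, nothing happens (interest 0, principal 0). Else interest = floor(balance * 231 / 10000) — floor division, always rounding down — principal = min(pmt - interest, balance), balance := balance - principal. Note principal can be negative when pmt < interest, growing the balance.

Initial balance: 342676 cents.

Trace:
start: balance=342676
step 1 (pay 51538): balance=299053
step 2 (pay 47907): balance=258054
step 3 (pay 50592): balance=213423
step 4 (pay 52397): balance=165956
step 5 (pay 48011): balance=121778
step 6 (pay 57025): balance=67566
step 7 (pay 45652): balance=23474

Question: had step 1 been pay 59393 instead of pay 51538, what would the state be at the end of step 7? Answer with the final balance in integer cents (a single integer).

14465

(re-executing from step 1 with the substitution; state before step 1: balance=342676)
step 1 (pay 59393): balance=291198
step 2 (pay 47907): balance=250017
step 3 (pay 50592): balance=205200
step 4 (pay 52397): balance=157543
step 5 (pay 48011): balance=113171
step 6 (pay 57025): balance=58760
step 7 (pay 45652): balance=14465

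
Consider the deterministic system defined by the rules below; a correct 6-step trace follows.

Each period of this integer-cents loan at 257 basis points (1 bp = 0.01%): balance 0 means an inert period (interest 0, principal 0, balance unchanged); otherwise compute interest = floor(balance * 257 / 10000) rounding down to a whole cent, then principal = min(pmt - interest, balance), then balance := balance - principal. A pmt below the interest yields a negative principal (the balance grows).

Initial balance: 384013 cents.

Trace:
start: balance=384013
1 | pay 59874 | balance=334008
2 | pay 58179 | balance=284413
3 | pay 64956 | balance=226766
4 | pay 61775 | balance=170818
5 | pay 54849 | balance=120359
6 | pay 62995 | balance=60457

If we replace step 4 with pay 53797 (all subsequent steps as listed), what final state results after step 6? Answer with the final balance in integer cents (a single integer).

68850

(re-executing from step 4 with the substitution; state before step 4: balance=226766)
4 | pay 53797 | balance=178796
5 | pay 54849 | balance=128542
6 | pay 62995 | balance=68850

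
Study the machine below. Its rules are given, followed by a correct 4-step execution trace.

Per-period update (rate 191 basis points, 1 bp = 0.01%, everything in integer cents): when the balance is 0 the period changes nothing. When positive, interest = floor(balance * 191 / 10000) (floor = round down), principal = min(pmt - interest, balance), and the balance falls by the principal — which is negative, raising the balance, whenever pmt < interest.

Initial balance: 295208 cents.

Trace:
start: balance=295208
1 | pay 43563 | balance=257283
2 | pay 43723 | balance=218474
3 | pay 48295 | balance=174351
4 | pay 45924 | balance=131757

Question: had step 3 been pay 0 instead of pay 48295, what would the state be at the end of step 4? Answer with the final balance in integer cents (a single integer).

180974

(re-executing from step 3 with the substitution; state before step 3: balance=218474)
3 | pay 0 | balance=222646
4 | pay 45924 | balance=180974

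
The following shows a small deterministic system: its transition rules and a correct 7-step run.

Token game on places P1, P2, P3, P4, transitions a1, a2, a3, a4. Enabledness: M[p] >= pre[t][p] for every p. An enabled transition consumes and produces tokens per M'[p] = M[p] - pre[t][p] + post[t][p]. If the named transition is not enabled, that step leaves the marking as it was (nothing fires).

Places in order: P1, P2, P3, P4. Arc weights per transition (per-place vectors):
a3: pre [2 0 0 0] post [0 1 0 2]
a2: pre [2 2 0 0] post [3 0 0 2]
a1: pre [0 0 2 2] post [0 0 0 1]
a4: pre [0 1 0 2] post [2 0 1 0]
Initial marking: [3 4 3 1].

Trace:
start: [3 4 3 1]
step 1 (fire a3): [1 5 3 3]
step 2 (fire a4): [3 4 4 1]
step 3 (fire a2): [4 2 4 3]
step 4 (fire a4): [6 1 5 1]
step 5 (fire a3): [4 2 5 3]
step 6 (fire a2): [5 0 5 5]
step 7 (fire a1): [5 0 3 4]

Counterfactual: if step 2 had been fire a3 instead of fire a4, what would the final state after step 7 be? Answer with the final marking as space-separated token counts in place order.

1 5 2 2

(re-executing from step 2 with the substitution; state before step 2: [1 5 3 3])
step 2 (fire a3): [1 5 3 3]
step 3 (fire a2): [1 5 3 3]
step 4 (fire a4): [3 4 4 1]
step 5 (fire a3): [1 5 4 3]
step 6 (fire a2): [1 5 4 3]
step 7 (fire a1): [1 5 2 2]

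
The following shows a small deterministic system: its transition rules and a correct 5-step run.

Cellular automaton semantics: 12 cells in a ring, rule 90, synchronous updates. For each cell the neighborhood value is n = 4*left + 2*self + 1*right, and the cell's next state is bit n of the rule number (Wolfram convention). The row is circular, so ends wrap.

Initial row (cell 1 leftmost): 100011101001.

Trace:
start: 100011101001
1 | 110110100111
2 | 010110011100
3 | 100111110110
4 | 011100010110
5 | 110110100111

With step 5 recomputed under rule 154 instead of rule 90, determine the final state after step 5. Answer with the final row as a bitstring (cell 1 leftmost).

(re-executing step 5 under rule 154; state before step 5: 011100010110)
5 | 111010100101

111010100101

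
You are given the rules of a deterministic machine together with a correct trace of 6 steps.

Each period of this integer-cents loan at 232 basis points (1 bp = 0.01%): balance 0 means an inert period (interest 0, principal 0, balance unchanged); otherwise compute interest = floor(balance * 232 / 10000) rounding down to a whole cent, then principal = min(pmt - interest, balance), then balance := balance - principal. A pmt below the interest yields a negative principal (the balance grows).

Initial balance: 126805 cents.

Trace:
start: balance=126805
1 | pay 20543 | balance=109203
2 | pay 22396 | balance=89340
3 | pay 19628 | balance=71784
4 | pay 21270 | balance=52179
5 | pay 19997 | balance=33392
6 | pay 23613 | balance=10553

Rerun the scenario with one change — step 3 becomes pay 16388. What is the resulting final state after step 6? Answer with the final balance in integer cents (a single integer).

(re-executing from step 3 with the substitution; state before step 3: balance=89340)
3 | pay 16388 | balance=75024
4 | pay 21270 | balance=55494
5 | pay 19997 | balance=36784
6 | pay 23613 | balance=14024

14024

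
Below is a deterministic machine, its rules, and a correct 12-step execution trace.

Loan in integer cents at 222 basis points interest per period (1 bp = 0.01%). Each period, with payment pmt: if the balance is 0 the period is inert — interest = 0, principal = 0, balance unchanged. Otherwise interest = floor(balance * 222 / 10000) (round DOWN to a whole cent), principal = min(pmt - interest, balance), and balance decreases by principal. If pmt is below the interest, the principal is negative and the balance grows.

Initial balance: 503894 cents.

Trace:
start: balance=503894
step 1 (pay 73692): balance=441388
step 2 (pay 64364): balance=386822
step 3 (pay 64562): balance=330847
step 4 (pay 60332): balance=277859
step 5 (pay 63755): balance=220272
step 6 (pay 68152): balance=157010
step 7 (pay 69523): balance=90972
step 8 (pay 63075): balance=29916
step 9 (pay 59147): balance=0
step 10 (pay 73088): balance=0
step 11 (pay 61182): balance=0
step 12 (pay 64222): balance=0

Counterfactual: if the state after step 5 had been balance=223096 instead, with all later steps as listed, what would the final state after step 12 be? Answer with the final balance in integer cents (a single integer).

state after step 5 := balance=223096
step 6 (pay 68152): balance=159896
step 7 (pay 69523): balance=93922
step 8 (pay 63075): balance=32932
step 9 (pay 59147): balance=0
step 10 (pay 73088): balance=0
step 11 (pay 61182): balance=0
step 12 (pay 64222): balance=0

0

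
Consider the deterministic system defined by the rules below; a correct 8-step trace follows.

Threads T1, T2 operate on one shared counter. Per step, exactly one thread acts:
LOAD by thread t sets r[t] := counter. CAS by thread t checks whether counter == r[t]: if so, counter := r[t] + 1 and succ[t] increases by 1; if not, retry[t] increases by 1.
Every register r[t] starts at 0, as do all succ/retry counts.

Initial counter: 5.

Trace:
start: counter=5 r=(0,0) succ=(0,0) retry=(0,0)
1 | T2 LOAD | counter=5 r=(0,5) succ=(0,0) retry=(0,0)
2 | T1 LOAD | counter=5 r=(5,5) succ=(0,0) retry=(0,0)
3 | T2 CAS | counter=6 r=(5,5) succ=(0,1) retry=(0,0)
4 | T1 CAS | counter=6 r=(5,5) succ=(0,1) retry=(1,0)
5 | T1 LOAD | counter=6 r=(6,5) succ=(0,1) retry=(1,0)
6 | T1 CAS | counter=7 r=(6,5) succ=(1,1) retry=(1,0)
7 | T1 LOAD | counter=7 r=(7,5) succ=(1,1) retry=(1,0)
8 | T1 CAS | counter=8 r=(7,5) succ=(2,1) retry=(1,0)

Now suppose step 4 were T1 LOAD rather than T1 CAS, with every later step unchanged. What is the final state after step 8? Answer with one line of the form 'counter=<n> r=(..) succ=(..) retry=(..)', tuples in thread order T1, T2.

counter=8 r=(7,5) succ=(2,1) retry=(0,0)

(re-executing from step 4 with the substitution; state before step 4: counter=6 r=(5,5) succ=(0,1) retry=(0,0))
4 | T1 LOAD | counter=6 r=(6,5) succ=(0,1) retry=(0,0)
5 | T1 LOAD | counter=6 r=(6,5) succ=(0,1) retry=(0,0)
6 | T1 CAS | counter=7 r=(6,5) succ=(1,1) retry=(0,0)
7 | T1 LOAD | counter=7 r=(7,5) succ=(1,1) retry=(0,0)
8 | T1 CAS | counter=8 r=(7,5) succ=(2,1) retry=(0,0)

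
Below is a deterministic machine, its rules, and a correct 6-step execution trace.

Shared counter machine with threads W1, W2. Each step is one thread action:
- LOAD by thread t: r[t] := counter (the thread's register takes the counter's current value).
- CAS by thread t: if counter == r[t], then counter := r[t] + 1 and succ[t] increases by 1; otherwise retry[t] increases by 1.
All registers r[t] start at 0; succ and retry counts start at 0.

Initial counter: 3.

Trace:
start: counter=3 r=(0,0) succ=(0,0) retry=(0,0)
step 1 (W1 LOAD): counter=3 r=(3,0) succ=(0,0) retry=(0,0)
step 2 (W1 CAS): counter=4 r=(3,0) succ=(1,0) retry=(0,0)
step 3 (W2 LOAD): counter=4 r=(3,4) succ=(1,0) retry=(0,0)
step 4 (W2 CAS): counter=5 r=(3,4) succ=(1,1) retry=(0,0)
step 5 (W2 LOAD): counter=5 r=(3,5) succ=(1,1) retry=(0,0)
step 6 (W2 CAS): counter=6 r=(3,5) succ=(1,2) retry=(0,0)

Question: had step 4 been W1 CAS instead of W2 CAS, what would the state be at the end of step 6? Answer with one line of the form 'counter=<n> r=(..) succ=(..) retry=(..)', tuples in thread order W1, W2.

counter=5 r=(3,4) succ=(1,1) retry=(1,0)

(re-executing from step 4 with the substitution; state before step 4: counter=4 r=(3,4) succ=(1,0) retry=(0,0))
step 4 (W1 CAS): counter=4 r=(3,4) succ=(1,0) retry=(1,0)
step 5 (W2 LOAD): counter=4 r=(3,4) succ=(1,0) retry=(1,0)
step 6 (W2 CAS): counter=5 r=(3,4) succ=(1,1) retry=(1,0)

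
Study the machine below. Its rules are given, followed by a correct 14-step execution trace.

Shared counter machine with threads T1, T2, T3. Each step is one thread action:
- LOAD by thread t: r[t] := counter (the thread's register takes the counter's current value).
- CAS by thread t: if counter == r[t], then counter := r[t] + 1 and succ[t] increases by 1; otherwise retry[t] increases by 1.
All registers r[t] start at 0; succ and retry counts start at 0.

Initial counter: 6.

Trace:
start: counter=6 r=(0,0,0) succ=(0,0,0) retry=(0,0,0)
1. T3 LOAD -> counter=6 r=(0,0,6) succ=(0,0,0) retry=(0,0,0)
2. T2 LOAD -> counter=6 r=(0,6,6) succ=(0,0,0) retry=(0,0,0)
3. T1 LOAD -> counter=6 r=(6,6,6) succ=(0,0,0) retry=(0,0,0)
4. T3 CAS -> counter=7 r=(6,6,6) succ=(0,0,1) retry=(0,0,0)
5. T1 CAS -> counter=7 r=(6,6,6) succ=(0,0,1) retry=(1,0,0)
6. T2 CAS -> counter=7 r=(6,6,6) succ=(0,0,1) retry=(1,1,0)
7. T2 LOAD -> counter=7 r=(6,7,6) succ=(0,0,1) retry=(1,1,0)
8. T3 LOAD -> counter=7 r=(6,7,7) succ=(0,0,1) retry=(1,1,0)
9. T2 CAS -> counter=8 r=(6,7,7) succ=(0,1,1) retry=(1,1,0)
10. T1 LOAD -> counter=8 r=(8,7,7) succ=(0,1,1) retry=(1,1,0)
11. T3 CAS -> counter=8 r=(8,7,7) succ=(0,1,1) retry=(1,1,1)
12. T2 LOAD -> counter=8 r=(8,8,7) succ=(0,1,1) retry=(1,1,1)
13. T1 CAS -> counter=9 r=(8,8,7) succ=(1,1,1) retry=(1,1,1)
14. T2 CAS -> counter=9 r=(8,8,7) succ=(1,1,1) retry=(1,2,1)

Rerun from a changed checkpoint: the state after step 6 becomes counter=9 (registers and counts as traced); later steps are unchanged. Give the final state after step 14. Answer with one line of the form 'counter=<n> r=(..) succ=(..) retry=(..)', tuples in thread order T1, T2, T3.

state after step 6 := counter=9 r=(6,6,6) succ=(0,0,1) retry=(1,1,0)
7. T2 LOAD -> counter=9 r=(6,9,6) succ=(0,0,1) retry=(1,1,0)
8. T3 LOAD -> counter=9 r=(6,9,9) succ=(0,0,1) retry=(1,1,0)
9. T2 CAS -> counter=10 r=(6,9,9) succ=(0,1,1) retry=(1,1,0)
10. T1 LOAD -> counter=10 r=(10,9,9) succ=(0,1,1) retry=(1,1,0)
11. T3 CAS -> counter=10 r=(10,9,9) succ=(0,1,1) retry=(1,1,1)
12. T2 LOAD -> counter=10 r=(10,10,9) succ=(0,1,1) retry=(1,1,1)
13. T1 CAS -> counter=11 r=(10,10,9) succ=(1,1,1) retry=(1,1,1)
14. T2 CAS -> counter=11 r=(10,10,9) succ=(1,1,1) retry=(1,2,1)

counter=11 r=(10,10,9) succ=(1,1,1) retry=(1,2,1)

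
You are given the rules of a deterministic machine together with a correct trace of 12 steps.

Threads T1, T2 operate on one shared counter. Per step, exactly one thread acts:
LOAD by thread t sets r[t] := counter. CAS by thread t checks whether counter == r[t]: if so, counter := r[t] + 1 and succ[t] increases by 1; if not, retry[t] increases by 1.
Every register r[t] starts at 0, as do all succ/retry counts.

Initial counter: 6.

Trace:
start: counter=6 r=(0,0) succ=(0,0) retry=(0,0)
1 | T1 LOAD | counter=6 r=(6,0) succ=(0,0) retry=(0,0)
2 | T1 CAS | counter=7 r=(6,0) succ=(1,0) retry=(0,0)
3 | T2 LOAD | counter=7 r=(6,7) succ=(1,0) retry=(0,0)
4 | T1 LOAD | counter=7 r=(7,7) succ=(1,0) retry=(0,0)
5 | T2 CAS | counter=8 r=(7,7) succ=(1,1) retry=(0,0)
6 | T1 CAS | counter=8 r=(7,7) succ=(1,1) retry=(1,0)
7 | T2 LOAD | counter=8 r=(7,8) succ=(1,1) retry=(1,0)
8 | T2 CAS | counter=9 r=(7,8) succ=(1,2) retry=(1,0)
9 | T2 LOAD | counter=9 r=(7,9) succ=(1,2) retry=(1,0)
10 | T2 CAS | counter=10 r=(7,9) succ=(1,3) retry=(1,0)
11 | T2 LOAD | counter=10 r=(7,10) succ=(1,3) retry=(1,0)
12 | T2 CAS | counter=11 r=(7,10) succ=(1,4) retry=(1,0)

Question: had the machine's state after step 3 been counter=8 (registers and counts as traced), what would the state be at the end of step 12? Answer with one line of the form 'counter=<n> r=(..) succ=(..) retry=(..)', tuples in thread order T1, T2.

counter=12 r=(8,11) succ=(2,3) retry=(0,1)

state after step 3 := counter=8 r=(6,7) succ=(1,0) retry=(0,0)
4 | T1 LOAD | counter=8 r=(8,7) succ=(1,0) retry=(0,0)
5 | T2 CAS | counter=8 r=(8,7) succ=(1,0) retry=(0,1)
6 | T1 CAS | counter=9 r=(8,7) succ=(2,0) retry=(0,1)
7 | T2 LOAD | counter=9 r=(8,9) succ=(2,0) retry=(0,1)
8 | T2 CAS | counter=10 r=(8,9) succ=(2,1) retry=(0,1)
9 | T2 LOAD | counter=10 r=(8,10) succ=(2,1) retry=(0,1)
10 | T2 CAS | counter=11 r=(8,10) succ=(2,2) retry=(0,1)
11 | T2 LOAD | counter=11 r=(8,11) succ=(2,2) retry=(0,1)
12 | T2 CAS | counter=12 r=(8,11) succ=(2,3) retry=(0,1)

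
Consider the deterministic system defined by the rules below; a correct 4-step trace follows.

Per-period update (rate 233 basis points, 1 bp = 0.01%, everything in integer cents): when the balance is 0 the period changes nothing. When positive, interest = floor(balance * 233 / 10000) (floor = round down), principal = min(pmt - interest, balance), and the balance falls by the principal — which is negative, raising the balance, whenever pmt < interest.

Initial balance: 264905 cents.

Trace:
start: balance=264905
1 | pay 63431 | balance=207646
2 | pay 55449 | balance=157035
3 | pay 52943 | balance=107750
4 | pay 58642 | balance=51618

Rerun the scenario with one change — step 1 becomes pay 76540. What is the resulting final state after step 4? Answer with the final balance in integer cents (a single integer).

(re-executing from step 1 with the substitution; state before step 1: balance=264905)
1 | pay 76540 | balance=194537
2 | pay 55449 | balance=143620
3 | pay 52943 | balance=94023
4 | pay 58642 | balance=37571

37571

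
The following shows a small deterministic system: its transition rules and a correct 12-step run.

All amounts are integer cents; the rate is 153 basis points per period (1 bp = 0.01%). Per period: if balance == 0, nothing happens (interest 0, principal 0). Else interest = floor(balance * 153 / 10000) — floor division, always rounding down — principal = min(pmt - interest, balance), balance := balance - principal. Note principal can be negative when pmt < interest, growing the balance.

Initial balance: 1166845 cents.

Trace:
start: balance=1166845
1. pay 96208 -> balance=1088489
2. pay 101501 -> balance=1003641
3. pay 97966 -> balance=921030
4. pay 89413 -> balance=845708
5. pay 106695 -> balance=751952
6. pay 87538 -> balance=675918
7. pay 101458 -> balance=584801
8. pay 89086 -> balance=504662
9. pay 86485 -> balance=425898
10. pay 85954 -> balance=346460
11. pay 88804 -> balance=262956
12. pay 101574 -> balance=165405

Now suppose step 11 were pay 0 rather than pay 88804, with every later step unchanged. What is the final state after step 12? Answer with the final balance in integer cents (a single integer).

(re-executing from step 11 with the substitution; state before step 11: balance=346460)
11. pay 0 -> balance=351760
12. pay 101574 -> balance=255567

255567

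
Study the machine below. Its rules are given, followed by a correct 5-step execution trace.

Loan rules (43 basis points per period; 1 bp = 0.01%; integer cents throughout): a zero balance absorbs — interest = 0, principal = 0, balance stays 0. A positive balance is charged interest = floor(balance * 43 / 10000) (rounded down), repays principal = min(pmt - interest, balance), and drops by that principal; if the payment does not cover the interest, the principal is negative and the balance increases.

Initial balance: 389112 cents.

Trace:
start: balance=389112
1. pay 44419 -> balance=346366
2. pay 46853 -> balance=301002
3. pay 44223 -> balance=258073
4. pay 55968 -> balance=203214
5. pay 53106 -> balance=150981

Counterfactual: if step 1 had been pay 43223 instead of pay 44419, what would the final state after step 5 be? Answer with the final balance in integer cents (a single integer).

(re-executing from step 1 with the substitution; state before step 1: balance=389112)
1. pay 43223 -> balance=347562
2. pay 46853 -> balance=302203
3. pay 44223 -> balance=259279
4. pay 55968 -> balance=204425
5. pay 53106 -> balance=152198

152198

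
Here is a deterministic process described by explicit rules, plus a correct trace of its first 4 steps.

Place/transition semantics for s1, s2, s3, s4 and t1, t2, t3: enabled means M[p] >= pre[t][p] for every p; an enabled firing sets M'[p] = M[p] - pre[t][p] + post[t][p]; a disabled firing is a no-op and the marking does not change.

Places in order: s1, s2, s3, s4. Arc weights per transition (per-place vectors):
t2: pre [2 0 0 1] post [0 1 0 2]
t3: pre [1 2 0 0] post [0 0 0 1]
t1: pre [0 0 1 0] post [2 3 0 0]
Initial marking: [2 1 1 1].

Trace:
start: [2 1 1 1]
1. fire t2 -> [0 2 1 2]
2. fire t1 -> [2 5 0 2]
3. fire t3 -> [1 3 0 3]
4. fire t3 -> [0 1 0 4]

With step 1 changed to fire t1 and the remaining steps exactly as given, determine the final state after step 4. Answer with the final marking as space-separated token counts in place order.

2 0 0 3

(re-executing from step 1 with the substitution; state before step 1: [2 1 1 1])
1. fire t1 -> [4 4 0 1]
2. fire t1 -> [4 4 0 1]
3. fire t3 -> [3 2 0 2]
4. fire t3 -> [2 0 0 3]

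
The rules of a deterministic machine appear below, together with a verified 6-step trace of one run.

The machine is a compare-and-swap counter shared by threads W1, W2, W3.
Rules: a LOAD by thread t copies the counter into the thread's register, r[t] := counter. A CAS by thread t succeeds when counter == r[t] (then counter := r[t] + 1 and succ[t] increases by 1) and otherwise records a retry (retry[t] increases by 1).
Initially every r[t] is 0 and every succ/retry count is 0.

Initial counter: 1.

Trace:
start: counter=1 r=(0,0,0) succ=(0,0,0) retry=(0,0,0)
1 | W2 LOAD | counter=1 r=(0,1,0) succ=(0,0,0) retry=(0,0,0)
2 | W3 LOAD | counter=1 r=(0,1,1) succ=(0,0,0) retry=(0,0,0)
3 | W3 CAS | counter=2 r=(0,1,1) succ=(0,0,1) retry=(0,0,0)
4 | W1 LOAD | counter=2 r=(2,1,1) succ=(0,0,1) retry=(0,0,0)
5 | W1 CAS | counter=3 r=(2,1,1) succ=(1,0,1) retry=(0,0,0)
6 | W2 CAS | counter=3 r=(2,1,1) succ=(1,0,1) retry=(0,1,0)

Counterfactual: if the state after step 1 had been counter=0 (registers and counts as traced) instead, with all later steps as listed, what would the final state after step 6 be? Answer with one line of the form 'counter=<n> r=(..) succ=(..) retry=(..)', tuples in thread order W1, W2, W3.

state after step 1 := counter=0 r=(0,1,0) succ=(0,0,0) retry=(0,0,0)
2 | W3 LOAD | counter=0 r=(0,1,0) succ=(0,0,0) retry=(0,0,0)
3 | W3 CAS | counter=1 r=(0,1,0) succ=(0,0,1) retry=(0,0,0)
4 | W1 LOAD | counter=1 r=(1,1,0) succ=(0,0,1) retry=(0,0,0)
5 | W1 CAS | counter=2 r=(1,1,0) succ=(1,0,1) retry=(0,0,0)
6 | W2 CAS | counter=2 r=(1,1,0) succ=(1,0,1) retry=(0,1,0)

counter=2 r=(1,1,0) succ=(1,0,1) retry=(0,1,0)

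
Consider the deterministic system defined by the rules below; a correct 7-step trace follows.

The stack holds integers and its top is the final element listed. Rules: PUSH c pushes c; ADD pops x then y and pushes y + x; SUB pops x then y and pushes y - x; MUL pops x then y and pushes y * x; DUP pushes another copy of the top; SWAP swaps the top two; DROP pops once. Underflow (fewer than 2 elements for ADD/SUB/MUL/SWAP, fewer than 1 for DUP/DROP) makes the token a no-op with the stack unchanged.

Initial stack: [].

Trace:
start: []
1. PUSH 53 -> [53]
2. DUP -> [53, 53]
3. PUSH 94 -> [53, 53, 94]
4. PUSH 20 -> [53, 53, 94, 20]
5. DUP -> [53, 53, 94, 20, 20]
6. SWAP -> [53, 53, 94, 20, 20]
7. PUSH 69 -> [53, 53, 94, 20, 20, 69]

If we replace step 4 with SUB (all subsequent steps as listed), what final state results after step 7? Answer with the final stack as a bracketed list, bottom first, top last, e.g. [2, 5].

[53, -41, -41, 69]

(re-executing from step 4 with the substitution; state before step 4: [53, 53, 94])
4. SUB -> [53, -41]
5. DUP -> [53, -41, -41]
6. SWAP -> [53, -41, -41]
7. PUSH 69 -> [53, -41, -41, 69]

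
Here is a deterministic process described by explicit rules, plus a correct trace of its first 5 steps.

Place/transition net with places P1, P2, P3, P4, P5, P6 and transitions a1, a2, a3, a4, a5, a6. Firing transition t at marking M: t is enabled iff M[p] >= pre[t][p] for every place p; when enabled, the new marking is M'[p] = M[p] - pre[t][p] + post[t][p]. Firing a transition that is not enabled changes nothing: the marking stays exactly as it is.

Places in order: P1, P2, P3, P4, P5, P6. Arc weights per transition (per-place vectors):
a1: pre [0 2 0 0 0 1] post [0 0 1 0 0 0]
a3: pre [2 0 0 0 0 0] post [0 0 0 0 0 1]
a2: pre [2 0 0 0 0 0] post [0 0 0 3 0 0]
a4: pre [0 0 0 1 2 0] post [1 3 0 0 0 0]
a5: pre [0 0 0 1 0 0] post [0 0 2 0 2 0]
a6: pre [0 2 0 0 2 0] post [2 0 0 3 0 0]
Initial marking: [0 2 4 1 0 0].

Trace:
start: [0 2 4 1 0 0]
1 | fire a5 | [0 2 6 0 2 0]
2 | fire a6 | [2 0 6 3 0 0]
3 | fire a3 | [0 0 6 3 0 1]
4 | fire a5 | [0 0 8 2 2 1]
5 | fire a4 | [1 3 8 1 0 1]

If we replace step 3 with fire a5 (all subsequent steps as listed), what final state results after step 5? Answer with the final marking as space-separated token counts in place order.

(re-executing from step 3 with the substitution; state before step 3: [2 0 6 3 0 0])
3 | fire a5 | [2 0 8 2 2 0]
4 | fire a5 | [2 0 10 1 4 0]
5 | fire a4 | [3 3 10 0 2 0]

3 3 10 0 2 0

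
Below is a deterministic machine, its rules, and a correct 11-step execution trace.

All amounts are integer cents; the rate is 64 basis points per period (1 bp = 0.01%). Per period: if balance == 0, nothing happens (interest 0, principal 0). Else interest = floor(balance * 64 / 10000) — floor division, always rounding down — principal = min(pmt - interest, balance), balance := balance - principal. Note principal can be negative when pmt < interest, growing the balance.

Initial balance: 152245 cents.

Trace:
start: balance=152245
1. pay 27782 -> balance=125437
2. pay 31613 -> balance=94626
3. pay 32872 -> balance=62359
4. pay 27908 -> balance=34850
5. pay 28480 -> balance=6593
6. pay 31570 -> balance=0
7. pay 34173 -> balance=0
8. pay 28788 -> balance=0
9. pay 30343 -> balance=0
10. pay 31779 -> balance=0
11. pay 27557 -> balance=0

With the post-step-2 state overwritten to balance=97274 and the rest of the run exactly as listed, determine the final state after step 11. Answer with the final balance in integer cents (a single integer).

state after step 2 := balance=97274
3. pay 32872 -> balance=65024
4. pay 27908 -> balance=37532
5. pay 28480 -> balance=9292
6. pay 31570 -> balance=0
7. pay 34173 -> balance=0
8. pay 28788 -> balance=0
9. pay 30343 -> balance=0
10. pay 31779 -> balance=0
11. pay 27557 -> balance=0

0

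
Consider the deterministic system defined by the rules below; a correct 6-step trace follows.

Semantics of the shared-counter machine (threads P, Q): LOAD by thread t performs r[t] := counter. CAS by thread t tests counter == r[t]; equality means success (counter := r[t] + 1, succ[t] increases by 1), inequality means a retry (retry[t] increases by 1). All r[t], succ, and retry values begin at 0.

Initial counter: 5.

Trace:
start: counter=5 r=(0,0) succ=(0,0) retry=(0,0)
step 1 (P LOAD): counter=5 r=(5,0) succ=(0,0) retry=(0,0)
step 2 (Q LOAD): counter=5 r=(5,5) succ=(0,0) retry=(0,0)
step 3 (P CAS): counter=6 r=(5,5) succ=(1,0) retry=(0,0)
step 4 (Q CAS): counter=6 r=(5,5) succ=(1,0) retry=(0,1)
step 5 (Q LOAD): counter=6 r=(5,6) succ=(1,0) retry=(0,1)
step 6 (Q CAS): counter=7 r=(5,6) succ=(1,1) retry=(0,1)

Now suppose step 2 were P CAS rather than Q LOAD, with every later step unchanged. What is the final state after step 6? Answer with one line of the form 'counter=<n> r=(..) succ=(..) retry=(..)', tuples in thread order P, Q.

(re-executing from step 2 with the substitution; state before step 2: counter=5 r=(5,0) succ=(0,0) retry=(0,0))
step 2 (P CAS): counter=6 r=(5,0) succ=(1,0) retry=(0,0)
step 3 (P CAS): counter=6 r=(5,0) succ=(1,0) retry=(1,0)
step 4 (Q CAS): counter=6 r=(5,0) succ=(1,0) retry=(1,1)
step 5 (Q LOAD): counter=6 r=(5,6) succ=(1,0) retry=(1,1)
step 6 (Q CAS): counter=7 r=(5,6) succ=(1,1) retry=(1,1)

counter=7 r=(5,6) succ=(1,1) retry=(1,1)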